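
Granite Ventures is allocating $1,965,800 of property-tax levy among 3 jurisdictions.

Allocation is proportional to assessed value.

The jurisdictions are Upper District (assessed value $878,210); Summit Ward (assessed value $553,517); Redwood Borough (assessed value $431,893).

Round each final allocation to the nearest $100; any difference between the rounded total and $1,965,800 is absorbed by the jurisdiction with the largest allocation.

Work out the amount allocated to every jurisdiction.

Upper District: $926,300; Summit Ward: $583,900; Redwood Borough: $455,600

Assessed value total: 1,863,620.
Unrounded shares: Upper District 878,210/1,863,620 × $1,965,800 = 926,361.18; Summit Ward 553,517/1,863,620 × $1,965,800 = 583,865.66; Redwood Borough 431,893/1,863,620 × $1,965,800 = 455,573.16.
Rounded to nearest $100: Upper District $926,400; Summit Ward $583,900; Redwood Borough $455,600. Sum = $1,965,900.
Difference $1,965,800 − $1,965,900 = −$100 applied to largest allocation (Upper District): Upper District becomes $926,300.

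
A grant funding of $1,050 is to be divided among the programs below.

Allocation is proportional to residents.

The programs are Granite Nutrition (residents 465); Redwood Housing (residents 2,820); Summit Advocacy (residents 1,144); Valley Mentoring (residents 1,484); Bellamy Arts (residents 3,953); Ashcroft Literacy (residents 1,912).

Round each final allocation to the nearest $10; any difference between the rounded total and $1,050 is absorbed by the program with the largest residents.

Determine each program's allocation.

Sum of residents: 11,778.
Pro-rata amounts: Granite Nutrition 465/11,778 × $1,050 = 41.45; Redwood Housing 2,820/11,778 × $1,050 = 251.40; Summit Advocacy 1,144/11,778 × $1,050 = 101.99; Valley Mentoring 1,484/11,778 × $1,050 = 132.30; Bellamy Arts 3,953/11,778 × $1,050 = 352.41; Ashcroft Literacy 1,912/11,778 × $1,050 = 170.45.
After rounding ($10): Granite Nutrition $40; Redwood Housing $250; Summit Advocacy $100; Valley Mentoring $130; Bellamy Arts $350; Ashcroft Literacy $170. Sum = $1,040.
Difference $1,050 − $1,040 = +$10 applied to largest residents (Bellamy Arts): Bellamy Arts becomes $360.

Granite Nutrition: $40 · Redwood Housing: $250 · Summit Advocacy: $100 · Valley Mentoring: $130 · Bellamy Arts: $360 · Ashcroft Literacy: $170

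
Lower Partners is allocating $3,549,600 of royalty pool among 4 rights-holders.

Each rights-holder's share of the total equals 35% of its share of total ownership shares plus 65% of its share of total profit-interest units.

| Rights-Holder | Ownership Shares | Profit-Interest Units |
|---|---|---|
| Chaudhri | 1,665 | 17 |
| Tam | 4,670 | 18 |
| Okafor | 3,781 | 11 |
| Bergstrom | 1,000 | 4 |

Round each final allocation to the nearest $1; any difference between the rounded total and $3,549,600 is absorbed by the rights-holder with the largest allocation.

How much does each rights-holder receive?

Chaudhri: $970,547 | Tam: $1,352,541 | Okafor: $930,170 | Bergstrom: $296,342

Totals — ownership shares 11,116, profit-interest units 50.
Composite weights (35% ownership shares + 65% profit-interest units): Chaudhri 0.2734; Tam 0.3810; Okafor 0.2620; Bergstrom 0.0835.
Raw shares: Chaudhri 970,547.37; Tam 1,352,540.66; Okafor 930,169.55; Bergstrom 296,342.42.
Rounded to nearest $1: Chaudhri $970,547; Tam $1,352,541; Okafor $930,170; Bergstrom $296,342. Sum = $3,549,600.
Sum already equals the total — no adjustment.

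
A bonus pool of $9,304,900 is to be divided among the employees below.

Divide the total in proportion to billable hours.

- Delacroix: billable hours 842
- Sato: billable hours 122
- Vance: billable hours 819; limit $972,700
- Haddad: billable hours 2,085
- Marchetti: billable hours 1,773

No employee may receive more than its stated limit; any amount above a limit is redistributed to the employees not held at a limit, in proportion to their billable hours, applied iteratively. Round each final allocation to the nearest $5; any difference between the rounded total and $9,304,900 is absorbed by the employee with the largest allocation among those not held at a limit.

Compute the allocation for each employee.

Billable hours total: 5,641.
Pro-rata shares before constraints: Delacroix 1,388,889.52; Sato 201,240.52; Vance 1,350,950.74; Haddad 3,439,233.56; Marchetti 2,924,585.66.
Capped: Vance ($972,700); balance $8,332,200 reallocated over remaining billable hours 4,822.
Remaining shares: Delacroix 1,454,938.28 → $1,454,940; Sato 210,810.54 → $210,810; Haddad 3,602,786.60 → $3,602,785; Marchetti 3,063,664.58 → $3,063,665.

Delacroix: $1,454,940 · Sato: $210,810 · Vance: $972,700 · Haddad: $3,602,785 · Marchetti: $3,063,665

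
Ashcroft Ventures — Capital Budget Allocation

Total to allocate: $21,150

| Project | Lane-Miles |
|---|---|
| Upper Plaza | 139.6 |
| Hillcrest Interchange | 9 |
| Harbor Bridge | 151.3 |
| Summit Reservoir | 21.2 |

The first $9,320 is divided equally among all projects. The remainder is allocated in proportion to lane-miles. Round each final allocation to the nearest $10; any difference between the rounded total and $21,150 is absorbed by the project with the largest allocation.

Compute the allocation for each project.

Upper Plaza: $7,470 | Hillcrest Interchange: $2,660 | Harbor Bridge: $7,910 | Summit Reservoir: $3,110

First tranche $9,320 split equally: $2,330 each.
Remainder $11,830 by lane-miles (total 321.1): Upper Plaza 5,143.16 → $5,140; Hillcrest Interchange 331.58 → $330; Harbor Bridge 5,574.21 → $5,570; Summit Reservoir 781.05 → $780.
Rounding difference +$10 on remainder applied to Harbor Bridge.
Totals: Upper Plaza $2,330 + $5,140 = $7,470; Hillcrest Interchange $2,330 + $330 = $2,660; Harbor Bridge $2,330 + $5,580 = $7,910; Summit Reservoir $2,330 + $780 = $3,110.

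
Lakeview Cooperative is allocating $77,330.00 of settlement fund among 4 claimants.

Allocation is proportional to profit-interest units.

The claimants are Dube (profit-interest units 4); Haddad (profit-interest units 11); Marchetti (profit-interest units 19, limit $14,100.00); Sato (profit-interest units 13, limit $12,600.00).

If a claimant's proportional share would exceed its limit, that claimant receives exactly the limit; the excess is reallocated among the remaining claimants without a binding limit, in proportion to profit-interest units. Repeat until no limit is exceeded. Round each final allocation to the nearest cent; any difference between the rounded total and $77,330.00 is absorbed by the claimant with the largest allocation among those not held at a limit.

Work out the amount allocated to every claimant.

Total profit-interest units = 47.
Pro-rata shares before constraints: Dube 6,581.2766; Haddad 18,098.5106; Marchetti 31,261.0638; Sato 21,389.1489.
Cap binds for Marchetti ($14,100.00), Sato ($12,600.00); balance $50,630.00 reallocated over remaining profit-interest units 15.
Remaining shares: Dube 13,501.3333 → $13,501.33; Haddad 37,128.6667 → $37,128.67.

Dube: $13,501.33; Haddad: $37,128.67; Marchetti: $14,100.00; Sato: $12,600.00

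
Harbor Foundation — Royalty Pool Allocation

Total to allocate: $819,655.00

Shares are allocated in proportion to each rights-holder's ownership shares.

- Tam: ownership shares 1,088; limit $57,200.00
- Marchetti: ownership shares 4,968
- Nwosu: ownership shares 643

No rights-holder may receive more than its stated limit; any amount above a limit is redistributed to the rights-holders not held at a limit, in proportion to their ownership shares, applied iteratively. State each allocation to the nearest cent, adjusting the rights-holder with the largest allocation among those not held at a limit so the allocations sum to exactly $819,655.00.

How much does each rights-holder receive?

Total ownership shares = 6,699.
Proportional shares (ignoring caps): Tam 133,122.0540; Marchetti 607,858.7909; Nwosu 78,674.1551.
Capped: Tam ($57,200.00); remaining pool $762,455.00 reallocated over remaining ownership shares 5,611.
Redistributed shares: Marchetti 675,080.4562 → $675,080.46; Nwosu 87,374.5438 → $87,374.54.

Tam: $57,200.00 | Marchetti: $675,080.46 | Nwosu: $87,374.54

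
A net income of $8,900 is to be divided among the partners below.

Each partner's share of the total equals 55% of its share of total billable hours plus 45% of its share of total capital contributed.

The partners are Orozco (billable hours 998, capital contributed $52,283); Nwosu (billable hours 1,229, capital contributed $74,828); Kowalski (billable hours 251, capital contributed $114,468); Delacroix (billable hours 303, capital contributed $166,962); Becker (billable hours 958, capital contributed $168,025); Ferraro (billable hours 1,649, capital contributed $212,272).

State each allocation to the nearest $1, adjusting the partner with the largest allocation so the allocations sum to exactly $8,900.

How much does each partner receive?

Totals — billable hours 5,388, capital contributed 788,838.
Composite weights (55% billable hours + 45% capital contributed): Orozco 0.1317; Nwosu 0.1681; Kowalski 0.0909; Delacroix 0.1262; Becker 0.1936; Ferraro 0.2894.
Unrounded shares: Orozco 1,172.13; Nwosu 1,496.46; Kowalski 809.20; Delacroix 1,122.96; Becker 1,723.42; Ferraro 2,575.84.
At nearest $1: Orozco $1,172; Nwosu $1,496; Kowalski $809; Delacroix $1,123; Becker $1,723; Ferraro $2,576. Sum = $8,899.
Difference $8,900 − $8,899 = +$1 applied to largest allocation (Ferraro): Ferraro becomes $2,577.

Orozco: $1,172 · Nwosu: $1,496 · Kowalski: $809 · Delacroix: $1,123 · Becker: $1,723 · Ferraro: $2,577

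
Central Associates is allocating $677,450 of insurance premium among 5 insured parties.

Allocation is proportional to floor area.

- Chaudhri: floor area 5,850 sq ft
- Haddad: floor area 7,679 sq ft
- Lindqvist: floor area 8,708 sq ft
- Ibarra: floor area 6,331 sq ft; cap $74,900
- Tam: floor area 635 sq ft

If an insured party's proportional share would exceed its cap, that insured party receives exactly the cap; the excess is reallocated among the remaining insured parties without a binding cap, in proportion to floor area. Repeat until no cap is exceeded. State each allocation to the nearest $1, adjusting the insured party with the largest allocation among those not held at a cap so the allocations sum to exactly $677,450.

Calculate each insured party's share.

Combined floor area = 29,203.
Pro-rata shares before constraints: Chaudhri 135,708.06; Haddad 178,137.13; Lindqvist 202,007.83; Ibarra 146,866.28; Tam 14,730.70.
Capped: Ibarra ($74,900); balance $602,550 reallocated over remaining floor area 22,872.
Remaining shares: Chaudhri 154,114.97 → $154,115; Haddad 202,298.94 → $202,299; Lindqvist 229,407.37 → $229,407; Tam 16,728.72 → $16,729.

Chaudhri: $154,115; Haddad: $202,299; Lindqvist: $229,407; Ibarra: $74,900; Tam: $16,729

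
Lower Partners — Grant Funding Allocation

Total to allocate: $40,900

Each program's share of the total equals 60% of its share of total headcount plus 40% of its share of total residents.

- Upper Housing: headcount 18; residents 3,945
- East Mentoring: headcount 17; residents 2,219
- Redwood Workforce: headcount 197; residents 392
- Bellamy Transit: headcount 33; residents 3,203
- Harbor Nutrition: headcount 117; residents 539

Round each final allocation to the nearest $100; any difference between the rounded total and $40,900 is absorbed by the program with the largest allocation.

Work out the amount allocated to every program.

Totals — headcount 382, residents 10,298.
Combined weights (60% headcount + 40% residents): Upper Housing 0.1815; East Mentoring 0.1129; Redwood Workforce 0.3247; Bellamy Transit 0.1762; Harbor Nutrition 0.2047.
Raw shares: Upper Housing 7,423.59; East Mentoring 4,617.33; Redwood Workforce 13,278.20; Bellamy Transit 7,208.42; Harbor Nutrition 8,372.46.
Rounded to nearest $100: Upper Housing $7,400; East Mentoring $4,600; Redwood Workforce $13,300; Bellamy Transit $7,200; Harbor Nutrition $8,400. Sum = $40,900.
No rounding difference to absorb.

Upper Housing: $7,400 · East Mentoring: $4,600 · Redwood Workforce: $13,300 · Bellamy Transit: $7,200 · Harbor Nutrition: $8,400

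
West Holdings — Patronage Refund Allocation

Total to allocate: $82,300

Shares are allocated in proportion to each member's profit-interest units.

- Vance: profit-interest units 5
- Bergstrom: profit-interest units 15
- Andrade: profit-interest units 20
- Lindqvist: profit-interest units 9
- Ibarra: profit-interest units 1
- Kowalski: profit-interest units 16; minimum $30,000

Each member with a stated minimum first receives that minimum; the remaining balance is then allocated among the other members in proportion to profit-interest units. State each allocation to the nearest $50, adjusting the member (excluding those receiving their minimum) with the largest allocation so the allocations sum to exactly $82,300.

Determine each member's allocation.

Vance: $5,250 | Bergstrom: $15,700 | Andrade: $20,900 | Lindqvist: $9,400 | Ibarra: $1,050 | Kowalski: $30,000

Fund the minimums — Kowalski $30,000. Balance $52,300.
Balance split over remaining profit-interest units 50: Vance 5,230.00 → $5,250; Bergstrom 15,690.00 → $15,700; Andrade 20,920.00 → $20,900; Lindqvist 9,414.00 → $9,400; Ibarra 1,046.00 → $1,050.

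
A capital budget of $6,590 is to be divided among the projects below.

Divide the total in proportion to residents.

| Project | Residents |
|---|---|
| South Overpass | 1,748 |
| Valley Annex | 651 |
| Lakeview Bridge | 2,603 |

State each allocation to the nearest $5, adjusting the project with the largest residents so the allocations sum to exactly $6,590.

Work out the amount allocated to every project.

Residents total: 5,002.
Raw shares: South Overpass 1,748/5,002 × $6,590 = 2,302.94; Valley Annex 651/5,002 × $6,590 = 857.67; Lakeview Bridge 2,603/5,002 × $6,590 = 3,429.38.
Rounded to nearest $5: South Overpass $2,305; Valley Annex $860; Lakeview Bridge $3,430. Sum = $6,595.
Difference $6,590 − $6,595 = −$5 applied to largest residents (Lakeview Bridge): Lakeview Bridge becomes $3,425.

South Overpass: $2,305 | Valley Annex: $860 | Lakeview Bridge: $3,425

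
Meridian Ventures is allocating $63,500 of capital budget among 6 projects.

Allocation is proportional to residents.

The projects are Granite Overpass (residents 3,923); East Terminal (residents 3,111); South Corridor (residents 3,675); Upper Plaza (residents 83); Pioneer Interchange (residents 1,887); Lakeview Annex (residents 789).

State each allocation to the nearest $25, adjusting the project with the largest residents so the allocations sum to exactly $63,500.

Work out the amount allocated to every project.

Granite Overpass: $18,475 · East Terminal: $14,675 · South Corridor: $17,325 · Upper Plaza: $400 · Pioneer Interchange: $8,900 · Lakeview Annex: $3,725

Combined residents = 13,468.
Pro-rata amounts: Granite Overpass 3,923/13,468 × $63,500 = 18,496.47; East Terminal 3,111/13,468 × $63,500 = 14,667.99; South Corridor 3,675/13,468 × $63,500 = 17,327.18; Upper Plaza 83/13,468 × $63,500 = 391.34; Pioneer Interchange 1,887/13,468 × $63,500 = 8,896.98; Lakeview Annex 789/13,468 × $63,500 = 3,720.04.
At nearest $25: Granite Overpass $18,500; East Terminal $14,675; South Corridor $17,325; Upper Plaza $400; Pioneer Interchange $8,900; Lakeview Annex $3,725. Sum = $63,525.
Difference $63,500 − $63,525 = −$25 applied to largest residents (Granite Overpass): Granite Overpass becomes $18,475.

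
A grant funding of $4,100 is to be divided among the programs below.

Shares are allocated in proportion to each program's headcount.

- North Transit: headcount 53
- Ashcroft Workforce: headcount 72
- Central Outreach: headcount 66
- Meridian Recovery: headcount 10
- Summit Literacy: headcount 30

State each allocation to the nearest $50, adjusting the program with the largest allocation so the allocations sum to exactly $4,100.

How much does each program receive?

Sum of headcount: 231.
Unrounded shares: North Transit 53/231 × $4,100 = 940.69; Ashcroft Workforce 72/231 × $4,100 = 1,277.92; Central Outreach 66/231 × $4,100 = 1,171.43; Meridian Recovery 10/231 × $4,100 = 177.49; Summit Literacy 30/231 × $4,100 = 532.47.
Rounded to nearest $50: North Transit $950; Ashcroft Workforce $1,300; Central Outreach $1,150; Meridian Recovery $200; Summit Literacy $550. Sum = $4,150.
Difference $4,100 − $4,150 = −$50 applied to largest allocation (Ashcroft Workforce): Ashcroft Workforce becomes $1,250.

North Transit: $950; Ashcroft Workforce: $1,250; Central Outreach: $1,150; Meridian Recovery: $200; Summit Literacy: $550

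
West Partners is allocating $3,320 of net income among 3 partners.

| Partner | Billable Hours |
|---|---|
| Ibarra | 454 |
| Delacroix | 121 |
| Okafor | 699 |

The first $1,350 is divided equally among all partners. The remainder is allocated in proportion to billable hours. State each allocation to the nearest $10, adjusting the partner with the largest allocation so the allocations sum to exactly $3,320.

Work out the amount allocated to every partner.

Equal tier: $1,350 ÷ 3 = $450 apiece.
Remainder $1,970 by billable hours (total 1,274): Ibarra 702.03 → $700; Delacroix 187.10 → $190; Okafor 1,080.87 → $1,080.
Totals: Ibarra $450 + $700 = $1,150; Delacroix $450 + $190 = $640; Okafor $450 + $1,080 = $1,530.

Ibarra: $1,150 · Delacroix: $640 · Okafor: $1,530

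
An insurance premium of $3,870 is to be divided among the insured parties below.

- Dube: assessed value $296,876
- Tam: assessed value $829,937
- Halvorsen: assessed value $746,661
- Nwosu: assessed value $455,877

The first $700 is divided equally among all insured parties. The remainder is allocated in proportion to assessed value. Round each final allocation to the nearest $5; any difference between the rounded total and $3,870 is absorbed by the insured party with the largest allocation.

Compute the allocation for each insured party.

Dube: $580 | Tam: $1,305 | Halvorsen: $1,190 | Nwosu: $795

Equal tier: $700 ÷ 4 = $175 apiece.
Remainder $3,170 by assessed value (total 2,329,351): Dube 404.02 → $405; Tam 1,129.46 → $1,130; Halvorsen 1,016.13 → $1,015; Nwosu 620.40 → $620.
Totals: Dube $175 + $405 = $580; Tam $175 + $1,130 = $1,305; Halvorsen $175 + $1,015 = $1,190; Nwosu $175 + $620 = $795.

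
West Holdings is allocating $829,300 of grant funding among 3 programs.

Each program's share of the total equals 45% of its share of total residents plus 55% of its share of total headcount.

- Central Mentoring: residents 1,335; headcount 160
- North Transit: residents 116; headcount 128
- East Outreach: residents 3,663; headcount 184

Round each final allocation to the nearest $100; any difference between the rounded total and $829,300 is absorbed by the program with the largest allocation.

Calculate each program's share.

Totals — residents 5,114, headcount 472.
Blended shares (45% residents + 55% headcount): Central Mentoring 0.3039; North Transit 0.1594; East Outreach 0.5367.
Pro-rata amounts: Central Mentoring 252,034.49; North Transit 132,157.10; East Outreach 445,108.41.
At nearest $100: Central Mentoring $252,000; North Transit $132,200; East Outreach $445,100. Sum = $829,300.
Sum already equals the total — no adjustment.

Central Mentoring: $252,000 | North Transit: $132,200 | East Outreach: $445,100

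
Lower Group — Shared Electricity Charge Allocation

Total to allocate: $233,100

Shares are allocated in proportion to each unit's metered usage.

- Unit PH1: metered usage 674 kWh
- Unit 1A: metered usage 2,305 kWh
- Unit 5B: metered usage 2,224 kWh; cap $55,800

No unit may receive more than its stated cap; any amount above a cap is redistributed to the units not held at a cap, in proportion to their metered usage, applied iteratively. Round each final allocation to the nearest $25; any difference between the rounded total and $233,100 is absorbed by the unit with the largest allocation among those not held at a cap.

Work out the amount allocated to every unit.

Sum of metered usage: 5,203.
Pro-rata shares before constraints: Unit PH1 30,195.93; Unit 1A 103,266.48; Unit 5B 99,637.59.
Held at cap: Unit 5B ($55,800); residual $177,300 reallocated over remaining metered usage 2,979.
Redistributed shares: Unit PH1 40,114.20 → $40,125; Unit 1A 137,185.80 → $137,175.

Unit PH1: $40,125 | Unit 1A: $137,175 | Unit 5B: $55,800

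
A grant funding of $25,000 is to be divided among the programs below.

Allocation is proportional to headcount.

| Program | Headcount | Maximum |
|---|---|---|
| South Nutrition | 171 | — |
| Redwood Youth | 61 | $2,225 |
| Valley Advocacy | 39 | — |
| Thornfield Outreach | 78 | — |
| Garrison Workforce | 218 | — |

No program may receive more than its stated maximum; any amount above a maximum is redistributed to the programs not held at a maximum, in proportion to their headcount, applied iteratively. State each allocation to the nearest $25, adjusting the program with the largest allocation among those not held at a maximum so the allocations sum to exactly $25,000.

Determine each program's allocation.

Combined headcount = 567.
Unconstrained shares: South Nutrition 7,539.68; Redwood Youth 2,689.59; Valley Advocacy 1,719.58; Thornfield Outreach 3,439.15; Garrison Workforce 9,611.99.
Capped: Redwood Youth ($2,225); balance $22,775 reallocated over remaining headcount 506.
Remaining shares: South Nutrition 7,696.69 → $7,700; Valley Advocacy 1,755.39 → $1,750; Thornfield Outreach 3,510.77 → $3,500; Garrison Workforce 9,812.15 → $9,800.
Rounding difference +$25 applied to Garrison Workforce → $9,825.

South Nutrition: $7,700; Redwood Youth: $2,225; Valley Advocacy: $1,750; Thornfield Outreach: $3,500; Garrison Workforce: $9,825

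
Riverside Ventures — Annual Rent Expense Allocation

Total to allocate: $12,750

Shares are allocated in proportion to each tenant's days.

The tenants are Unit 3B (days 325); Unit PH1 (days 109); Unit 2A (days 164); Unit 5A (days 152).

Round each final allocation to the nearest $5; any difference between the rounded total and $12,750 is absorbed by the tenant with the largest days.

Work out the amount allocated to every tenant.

Total days = 750.
Pro-rata amounts: Unit 3B 325/750 × $12,750 = 5,525.00; Unit PH1 109/750 × $12,750 = 1,853.00; Unit 2A 164/750 × $12,750 = 2,788.00; Unit 5A 152/750 × $12,750 = 2,584.00.
After rounding ($5): Unit 3B $5,525; Unit PH1 $1,855; Unit 2A $2,790; Unit 5A $2,585. Sum = $12,755.
Difference $12,750 − $12,755 = −$5 applied to largest days (Unit 3B): Unit 3B becomes $5,520.

Unit 3B: $5,520 · Unit PH1: $1,855 · Unit 2A: $2,790 · Unit 5A: $2,585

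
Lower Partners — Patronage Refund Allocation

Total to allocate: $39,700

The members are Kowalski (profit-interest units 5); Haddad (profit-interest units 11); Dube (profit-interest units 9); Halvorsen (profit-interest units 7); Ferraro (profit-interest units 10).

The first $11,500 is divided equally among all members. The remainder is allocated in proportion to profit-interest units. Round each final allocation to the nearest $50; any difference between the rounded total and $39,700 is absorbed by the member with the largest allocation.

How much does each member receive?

Equal tier: $11,500 ÷ 5 = $2,300 apiece.
Remainder $28,200 by profit-interest units (total 42): Kowalski 3,357.14 → $3,350; Haddad 7,385.71 → $7,400; Dube 6,042.86 → $6,050; Halvorsen 4,700.00 → $4,700; Ferraro 6,714.29 → $6,700.
Totals: Kowalski $2,300 + $3,350 = $5,650; Haddad $2,300 + $7,400 = $9,700; Dube $2,300 + $6,050 = $8,350; Halvorsen $2,300 + $4,700 = $7,000; Ferraro $2,300 + $6,700 = $9,000.

Kowalski: $5,650; Haddad: $9,700; Dube: $8,350; Halvorsen: $7,000; Ferraro: $9,000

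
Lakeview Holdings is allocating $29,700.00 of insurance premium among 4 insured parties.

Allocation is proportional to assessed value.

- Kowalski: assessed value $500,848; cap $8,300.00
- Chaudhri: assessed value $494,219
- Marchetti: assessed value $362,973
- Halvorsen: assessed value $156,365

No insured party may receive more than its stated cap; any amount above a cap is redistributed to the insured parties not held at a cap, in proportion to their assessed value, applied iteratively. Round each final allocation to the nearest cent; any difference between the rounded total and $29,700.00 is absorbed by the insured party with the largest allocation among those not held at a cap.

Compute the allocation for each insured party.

Kowalski: $8,300.00 · Chaudhri: $10,434.82 · Marchetti: $7,663.73 · Halvorsen: $3,301.45

Total assessed value = 1,514,405.
Proportional shares (ignoring caps): Kowalski 9,822.4620; Chaudhri 9,692.4563; Marchetti 7,118.5040; Halvorsen 3,066.5776.
Capped: Kowalski ($8,300.00); remaining pool $21,400.00 reallocated over remaining assessed value 1,013,557.
Shares after redistribution: Chaudhri 10,434.8217 → $10,434.82; Marchetti 7,663.7251 → $7,663.73; Halvorsen 3,301.4532 → $3,301.45.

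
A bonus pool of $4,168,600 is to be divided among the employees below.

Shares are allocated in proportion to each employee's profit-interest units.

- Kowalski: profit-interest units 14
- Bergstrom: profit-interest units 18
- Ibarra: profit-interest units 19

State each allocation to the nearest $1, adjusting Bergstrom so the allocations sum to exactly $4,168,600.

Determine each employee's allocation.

Kowalski: $1,144,322 · Bergstrom: $1,471,270 · Ibarra: $1,553,008

Profit-interest units total: 51.
Unrounded shares: Kowalski 14/51 × $4,168,600 = 1,144,321.57; Bergstrom 18/51 × $4,168,600 = 1,471,270.59; Ibarra 19/51 × $4,168,600 = 1,553,007.84.
After rounding ($1): Kowalski $1,144,322; Bergstrom $1,471,271; Ibarra $1,553,008. Sum = $4,168,601.
Difference $4,168,600 − $4,168,601 = −$1 applied to Bergstrom: Bergstrom becomes $1,471,270.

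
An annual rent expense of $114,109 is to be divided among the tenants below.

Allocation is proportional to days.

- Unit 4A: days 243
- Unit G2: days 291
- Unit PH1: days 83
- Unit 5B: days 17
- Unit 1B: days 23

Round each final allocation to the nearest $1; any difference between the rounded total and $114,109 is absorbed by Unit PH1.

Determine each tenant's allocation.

Unit 4A: $42,205; Unit G2: $50,541; Unit PH1: $14,415; Unit 5B: $2,953; Unit 1B: $3,995

Total days = 657.
Raw shares: Unit 4A 243/657 × $114,109 = 42,204.70; Unit G2 291/657 × $114,109 = 50,541.43; Unit PH1 83/657 × $114,109 = 14,415.60; Unit 5B 17/657 × $114,109 = 2,952.59; Unit 1B 23/657 × $114,109 = 3,994.68.
At nearest $1: Unit 4A $42,205; Unit G2 $50,541; Unit PH1 $14,416; Unit 5B $2,953; Unit 1B $3,995. Sum = $114,110.
Difference $114,109 − $114,110 = −$1 applied to Unit PH1: Unit PH1 becomes $14,415.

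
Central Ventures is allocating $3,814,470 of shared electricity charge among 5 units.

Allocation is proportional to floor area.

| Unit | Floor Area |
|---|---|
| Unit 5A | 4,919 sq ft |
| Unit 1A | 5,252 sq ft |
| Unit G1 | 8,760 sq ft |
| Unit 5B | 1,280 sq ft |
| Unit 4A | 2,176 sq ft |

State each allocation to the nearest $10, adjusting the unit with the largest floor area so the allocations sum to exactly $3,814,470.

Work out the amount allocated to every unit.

Sum of floor area: 22,387.
Proportional shares: Unit 5A 4,919/22,387 × $3,814,470 = 838,137.22; Unit 1A 5,252/22,387 × $3,814,470 = 894,876.33; Unit G1 8,760/22,387 × $3,814,470 = 1,492,596.47; Unit 5B 1,280/22,387 × $3,814,470 = 218,096.29; Unit 4A 2,176/22,387 × $3,814,470 = 370,763.69.
After rounding ($10): Unit 5A $838,140; Unit 1A $894,880; Unit G1 $1,492,600; Unit 5B $218,100; Unit 4A $370,760. Sum = $3,814,480.
Difference $3,814,470 − $3,814,480 = −$10 applied to largest floor area (Unit G1): Unit G1 becomes $1,492,590.

Unit 5A: $838,140; Unit 1A: $894,880; Unit G1: $1,492,590; Unit 5B: $218,100; Unit 4A: $370,760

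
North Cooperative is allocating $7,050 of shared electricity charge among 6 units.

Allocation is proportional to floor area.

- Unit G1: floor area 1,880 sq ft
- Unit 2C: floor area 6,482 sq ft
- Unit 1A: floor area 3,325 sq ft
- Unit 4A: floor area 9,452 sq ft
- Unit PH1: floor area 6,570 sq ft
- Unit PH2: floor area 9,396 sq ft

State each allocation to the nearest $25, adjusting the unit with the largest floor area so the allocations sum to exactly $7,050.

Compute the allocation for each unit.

Unit G1: $350 | Unit 2C: $1,225 | Unit 1A: $625 | Unit 4A: $1,825 | Unit PH1: $1,250 | Unit PH2: $1,775

Combined floor area = 37,105.
Proportional shares: Unit G1 1,880/37,105 × $7,050 = 357.20; Unit 2C 6,482/37,105 × $7,050 = 1,231.59; Unit 1A 3,325/37,105 × $7,050 = 631.75; Unit 4A 9,452/37,105 × $7,050 = 1,795.89; Unit PH1 6,570/37,105 × $7,050 = 1,248.31; Unit PH2 9,396/37,105 × $7,050 = 1,785.25.
At nearest $25: Unit G1 $350; Unit 2C $1,225; Unit 1A $625; Unit 4A $1,800; Unit PH1 $1,250; Unit PH2 $1,775. Sum = $7,025.
Difference $7,050 − $7,025 = +$25 applied to largest floor area (Unit 4A): Unit 4A becomes $1,825.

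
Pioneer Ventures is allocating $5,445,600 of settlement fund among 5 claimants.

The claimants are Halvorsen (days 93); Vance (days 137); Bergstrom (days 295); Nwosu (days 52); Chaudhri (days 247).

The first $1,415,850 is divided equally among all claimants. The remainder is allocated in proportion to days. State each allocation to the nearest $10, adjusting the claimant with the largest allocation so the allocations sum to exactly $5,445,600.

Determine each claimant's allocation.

Halvorsen: $737,980 | Vance: $953,160 | Bergstrom: $1,725,870 | Nwosu: $537,470 | Chaudhri: $1,491,120

First tranche $1,415,850 split equally: $283,170 each.
Remainder $4,029,750 by days (total 824): Halvorsen 454,814.02 → $454,810; Vance 669,994.84 → $669,990; Bergstrom 1,442,689.62 → $1,442,690; Nwosu 254,304.61 → $254,300; Chaudhri 1,207,946.91 → $1,207,950.
Rounding difference +$10 on remainder applied to Bergstrom.
Totals: Halvorsen $283,170 + $454,810 = $737,980; Vance $283,170 + $669,990 = $953,160; Bergstrom $283,170 + $1,442,700 = $1,725,870; Nwosu $283,170 + $254,300 = $537,470; Chaudhri $283,170 + $1,207,950 = $1,491,120.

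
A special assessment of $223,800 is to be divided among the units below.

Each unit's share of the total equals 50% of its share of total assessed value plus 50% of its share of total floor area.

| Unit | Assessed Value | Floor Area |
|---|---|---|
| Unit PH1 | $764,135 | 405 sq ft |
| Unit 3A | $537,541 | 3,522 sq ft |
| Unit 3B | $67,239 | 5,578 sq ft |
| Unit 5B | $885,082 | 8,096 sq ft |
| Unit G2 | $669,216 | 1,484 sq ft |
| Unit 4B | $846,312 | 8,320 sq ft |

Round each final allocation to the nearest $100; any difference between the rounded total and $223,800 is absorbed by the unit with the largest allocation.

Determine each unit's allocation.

Unit PH1: $24,300; Unit 3A: $30,300; Unit 3B: $24,800; Unit 5B: $59,400; Unit G2: $25,900; Unit 4B: $59,100

Totals — assessed value 3,769,525, floor area 27,405.
Combined weights (50% assessed value + 50% floor area): Unit PH1 0.1087; Unit 3A 0.1356; Unit 3B 0.1107; Unit 5B 0.2651; Unit G2 0.1158; Unit 4B 0.2641.
Raw shares: Unit PH1 24,337.38; Unit 3A 30,338.16; Unit 3B 24,772.09; Unit 5B 59,331.61; Unit G2 25,925.43; Unit 4B 59,095.34.
Rounded to nearest $100: Unit PH1 $24,300; Unit 3A $30,300; Unit 3B $24,800; Unit 5B $59,300; Unit G2 $25,900; Unit 4B $59,100. Sum = $223,700.
Difference $223,800 − $223,700 = +$100 applied to largest allocation (Unit 5B): Unit 5B becomes $59,400.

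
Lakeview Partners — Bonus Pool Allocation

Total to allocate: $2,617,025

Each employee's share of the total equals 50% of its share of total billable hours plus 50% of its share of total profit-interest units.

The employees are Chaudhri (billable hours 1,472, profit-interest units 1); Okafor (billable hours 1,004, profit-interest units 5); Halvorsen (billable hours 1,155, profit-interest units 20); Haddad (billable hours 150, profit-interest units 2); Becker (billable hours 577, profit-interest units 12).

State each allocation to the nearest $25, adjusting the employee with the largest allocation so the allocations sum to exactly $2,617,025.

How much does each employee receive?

Chaudhri: $474,700 · Okafor: $465,025 · Halvorsen: $1,001,025 · Haddad: $110,475 · Becker: $565,800

Billable hours total 4,358; profit-interest units total 40.
Combined weights (50% billable hours + 50% profit-interest units): Chaudhri 0.1814; Okafor 0.1777; Halvorsen 0.3825; Haddad 0.0422; Becker 0.2162.
Raw shares: Chaudhri 474,688.58; Okafor 465,020.36; Halvorsen 1,001,051.10; Haddad 110,463.92; Becker 565,801.05.
After rounding ($25): Chaudhri $474,700; Okafor $465,025; Halvorsen $1,001,050; Haddad $110,475; Becker $565,800. Sum = $2,617,050.
Difference $2,617,025 − $2,617,050 = −$25 applied to largest allocation (Halvorsen): Halvorsen becomes $1,001,025.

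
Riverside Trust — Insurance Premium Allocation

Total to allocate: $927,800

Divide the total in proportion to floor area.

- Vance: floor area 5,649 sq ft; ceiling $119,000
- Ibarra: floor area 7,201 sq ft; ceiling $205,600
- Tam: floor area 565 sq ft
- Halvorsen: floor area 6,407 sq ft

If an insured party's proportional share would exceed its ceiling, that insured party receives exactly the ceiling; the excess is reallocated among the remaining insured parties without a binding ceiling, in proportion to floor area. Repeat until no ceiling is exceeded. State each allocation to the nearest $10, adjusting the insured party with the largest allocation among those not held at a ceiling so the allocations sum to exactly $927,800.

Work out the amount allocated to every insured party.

Vance: $119,000 | Ibarra: $205,600 | Tam: $48,880 | Halvorsen: $554,320

Combined floor area = 19,822.
Pro-rata shares before constraints: Vance 264,410.36; Ibarra 337,054.17; Tam 26,445.72; Halvorsen 299,889.75.
Capped: Vance ($119,000), Ibarra ($205,600); residual $603,200 reallocated over remaining floor area 6,972.
Remaining shares: Tam 48,882.39 → $48,880; Halvorsen 554,317.61 → $554,320.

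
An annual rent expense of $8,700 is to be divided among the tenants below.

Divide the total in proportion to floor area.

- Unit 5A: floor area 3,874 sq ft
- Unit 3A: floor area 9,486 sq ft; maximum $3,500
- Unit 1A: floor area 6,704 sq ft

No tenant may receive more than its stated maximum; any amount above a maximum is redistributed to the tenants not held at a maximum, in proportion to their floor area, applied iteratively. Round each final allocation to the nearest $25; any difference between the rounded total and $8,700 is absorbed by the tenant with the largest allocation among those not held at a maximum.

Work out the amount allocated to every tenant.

Total floor area = 20,064.
Proportional shares (ignoring caps): Unit 5A 1,679.81; Unit 3A 4,113.25; Unit 1A 2,906.94.
Held at cap: Unit 3A ($3,500); residual $5,200 reallocated over remaining floor area 10,578.
Remaining shares: Unit 5A 1,904.41 → $1,900; Unit 1A 3,295.59 → $3,300.

Unit 5A: $1,900 | Unit 3A: $3,500 | Unit 1A: $3,300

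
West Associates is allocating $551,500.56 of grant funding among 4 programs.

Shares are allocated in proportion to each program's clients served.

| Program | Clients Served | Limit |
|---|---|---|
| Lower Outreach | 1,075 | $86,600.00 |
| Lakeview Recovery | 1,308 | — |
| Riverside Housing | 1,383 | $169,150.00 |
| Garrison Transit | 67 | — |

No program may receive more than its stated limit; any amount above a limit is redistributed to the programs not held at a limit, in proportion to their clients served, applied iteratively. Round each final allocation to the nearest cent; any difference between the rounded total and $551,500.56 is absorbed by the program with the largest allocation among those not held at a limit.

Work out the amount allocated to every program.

Lower Outreach: $86,600.00 | Lakeview Recovery: $281,339.44 | Riverside Housing: $169,150.00 | Garrison Transit: $14,411.12

Combined clients served = 3,833.
Pro-rata shares before constraints: Lower Outreach 154,673.3895; Lakeview Recovery 188,197.9474; Riverside Housing 198,989.1141; Garrison Transit 9,640.1089.
Held at cap: Lower Outreach ($86,600.00), Riverside Housing ($169,150.00); balance $295,750.56 reallocated over remaining clients served 1,375.
Redistributed shares: Lakeview Recovery 281,339.4418 → $281,339.44; Garrison Transit 14,411.1182 → $14,411.12.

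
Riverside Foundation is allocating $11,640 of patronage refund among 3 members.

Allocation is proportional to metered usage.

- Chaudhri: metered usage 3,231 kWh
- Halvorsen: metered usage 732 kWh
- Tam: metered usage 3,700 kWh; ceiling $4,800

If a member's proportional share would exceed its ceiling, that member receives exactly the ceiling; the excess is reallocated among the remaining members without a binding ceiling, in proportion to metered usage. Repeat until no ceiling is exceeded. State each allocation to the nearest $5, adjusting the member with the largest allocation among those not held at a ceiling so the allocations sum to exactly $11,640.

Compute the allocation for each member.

Total metered usage = 7,663.
Unconstrained shares: Chaudhri 4,907.85; Halvorsen 1,111.90; Tam 5,620.25.
Capped: Tam ($4,800); balance $6,840 reallocated over remaining metered usage 3,963.
Shares after redistribution: Chaudhri 5,576.59 → $5,575; Halvorsen 1,263.41 → $1,265.

Chaudhri: $5,575; Halvorsen: $1,265; Tam: $4,800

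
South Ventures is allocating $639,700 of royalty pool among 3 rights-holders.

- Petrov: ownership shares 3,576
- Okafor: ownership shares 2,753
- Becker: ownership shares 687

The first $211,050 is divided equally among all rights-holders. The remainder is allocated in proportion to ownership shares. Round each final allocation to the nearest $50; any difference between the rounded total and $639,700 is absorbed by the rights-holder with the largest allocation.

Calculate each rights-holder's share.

Petrov: $288,850; Okafor: $238,550; Becker: $112,300

First tranche $211,050 split equally: $70,350 each.
Remainder $428,650 by ownership shares (total 7,016): Petrov 218,479.53 → $218,500; Okafor 168,197.47 → $168,200; Becker 41,973.00 → $41,950.
Totals: Petrov $70,350 + $218,500 = $288,850; Okafor $70,350 + $168,200 = $238,550; Becker $70,350 + $41,950 = $112,300.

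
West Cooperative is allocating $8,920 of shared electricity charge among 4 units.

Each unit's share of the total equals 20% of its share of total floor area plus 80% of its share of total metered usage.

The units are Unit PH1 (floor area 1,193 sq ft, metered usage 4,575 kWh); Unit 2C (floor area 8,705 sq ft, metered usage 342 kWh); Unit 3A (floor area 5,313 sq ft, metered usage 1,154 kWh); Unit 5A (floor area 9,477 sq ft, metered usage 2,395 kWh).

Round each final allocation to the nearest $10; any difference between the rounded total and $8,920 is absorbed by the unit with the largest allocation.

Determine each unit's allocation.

Unit PH1: $3,940; Unit 2C: $920; Unit 3A: $1,360; Unit 5A: $2,700

Totals — floor area 24,688, metered usage 8,466.
Blended shares (20% floor area + 80% metered usage): Unit PH1 0.4420; Unit 2C 0.1028; Unit 3A 0.1521; Unit 5A 0.3031.
Pro-rata amounts: Unit PH1 3,942.48; Unit 2C 917.31; Unit 3A 1,356.63; Unit 5A 2,703.57.
At nearest $10: Unit PH1 $3,940; Unit 2C $920; Unit 3A $1,360; Unit 5A $2,700. Sum = $8,920.
No rounding difference to absorb.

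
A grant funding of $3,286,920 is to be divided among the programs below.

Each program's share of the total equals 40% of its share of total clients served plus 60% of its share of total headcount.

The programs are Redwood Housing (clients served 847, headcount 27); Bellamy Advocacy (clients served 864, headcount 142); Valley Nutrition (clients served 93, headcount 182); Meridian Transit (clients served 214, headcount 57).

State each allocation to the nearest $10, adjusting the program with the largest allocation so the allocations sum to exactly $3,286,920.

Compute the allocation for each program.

Redwood Housing: $682,350; Bellamy Advocacy: $1,249,290; Valley Nutrition: $940,330; Meridian Transit: $414,950

Clients served total 2,018; headcount total 408.
Blended shares (40% clients served + 60% headcount): Redwood Housing 0.2076; Bellamy Advocacy 0.3801; Valley Nutrition 0.2861; Meridian Transit 0.1262.
Pro-rata amounts: Redwood Housing 682,347.77; Bellamy Advocacy 1,249,299.79; Valley Nutrition 940,325.86; Meridian Transit 414,946.58.
After rounding ($10): Redwood Housing $682,350; Bellamy Advocacy $1,249,300; Valley Nutrition $940,330; Meridian Transit $414,950. Sum = $3,286,930.
Difference $3,286,920 − $3,286,930 = −$10 applied to largest allocation (Bellamy Advocacy): Bellamy Advocacy becomes $1,249,290.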